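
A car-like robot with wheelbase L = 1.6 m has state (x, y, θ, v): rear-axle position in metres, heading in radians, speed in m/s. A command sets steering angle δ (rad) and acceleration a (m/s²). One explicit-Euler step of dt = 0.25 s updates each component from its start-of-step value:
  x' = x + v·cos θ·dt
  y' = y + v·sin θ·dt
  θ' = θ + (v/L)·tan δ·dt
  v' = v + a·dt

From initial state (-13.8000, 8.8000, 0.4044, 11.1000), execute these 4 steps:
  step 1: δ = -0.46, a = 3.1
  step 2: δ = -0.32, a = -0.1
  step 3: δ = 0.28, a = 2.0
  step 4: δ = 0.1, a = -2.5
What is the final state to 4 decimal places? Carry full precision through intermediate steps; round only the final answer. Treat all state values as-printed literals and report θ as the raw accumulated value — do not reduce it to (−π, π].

(-4.5067, 4.4087, -0.3437, 11.7250)

after step 1 (δ=-0.46, a=3.1): (-11.248835, 9.891872, -0.454894, 11.875000)
after step 2 (δ=-0.32, a=-0.1): (-8.581985, 8.587501, -1.069777, 11.850000)
after step 3 (δ=0.28, a=2.0): (-7.159036, 5.989112, -0.537352, 12.350000)
after step 4 (δ=0.1, a=-2.5): (-4.506666, 4.408735, -0.343737, 11.725000)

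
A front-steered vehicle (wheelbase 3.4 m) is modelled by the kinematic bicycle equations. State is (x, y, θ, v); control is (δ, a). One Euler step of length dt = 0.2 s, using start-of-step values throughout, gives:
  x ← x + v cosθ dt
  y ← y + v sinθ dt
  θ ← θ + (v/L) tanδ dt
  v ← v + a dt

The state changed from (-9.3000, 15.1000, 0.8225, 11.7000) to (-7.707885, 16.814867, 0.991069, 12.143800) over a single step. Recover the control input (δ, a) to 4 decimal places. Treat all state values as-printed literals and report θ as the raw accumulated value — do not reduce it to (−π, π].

δ = 0.2402, a = 2.2190

a = (v'−v)/dt = (0.443800)/0.2 = 2.2190
Δθ = θ'−θ = 0.168569;  (v·dt/L) = 11.7000·0.2/3.4 = 0.688235
tan δ = Δθ·L/(v·dt) = 0.244929  →  δ = 0.2402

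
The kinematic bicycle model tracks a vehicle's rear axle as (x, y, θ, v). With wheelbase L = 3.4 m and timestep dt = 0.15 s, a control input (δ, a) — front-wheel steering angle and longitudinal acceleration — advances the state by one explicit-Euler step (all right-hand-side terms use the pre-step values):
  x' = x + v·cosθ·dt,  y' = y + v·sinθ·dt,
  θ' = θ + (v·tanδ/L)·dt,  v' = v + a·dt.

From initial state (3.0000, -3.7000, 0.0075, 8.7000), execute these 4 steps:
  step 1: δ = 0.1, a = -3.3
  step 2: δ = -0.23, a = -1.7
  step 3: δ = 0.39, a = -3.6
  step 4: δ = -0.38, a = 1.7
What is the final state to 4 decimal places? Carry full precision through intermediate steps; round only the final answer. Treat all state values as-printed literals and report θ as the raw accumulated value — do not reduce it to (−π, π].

after step 1 (δ=0.1, a=-3.3): (4.304963, -3.690213, 0.046011, 8.205000)
after step 2 (δ=-0.23, a=-1.7): (5.534411, -3.633605, -0.038746, 7.950000)
after step 3 (δ=0.39, a=-3.6): (6.726016, -3.679797, 0.105426, 7.410000)
after step 4 (δ=-0.38, a=1.7): (7.831345, -3.562834, -0.025147, 7.665000)

(7.8313, -3.5628, -0.0251, 7.6650)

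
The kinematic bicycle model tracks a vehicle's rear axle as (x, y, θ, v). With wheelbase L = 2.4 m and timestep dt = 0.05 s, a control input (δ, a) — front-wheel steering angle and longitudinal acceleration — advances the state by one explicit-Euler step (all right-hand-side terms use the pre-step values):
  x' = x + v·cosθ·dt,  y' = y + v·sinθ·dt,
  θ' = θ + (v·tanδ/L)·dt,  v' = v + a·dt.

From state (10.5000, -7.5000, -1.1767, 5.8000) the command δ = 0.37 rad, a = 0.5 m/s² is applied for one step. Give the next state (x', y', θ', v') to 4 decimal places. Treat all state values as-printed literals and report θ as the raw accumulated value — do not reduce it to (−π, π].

x' = 10.5000 + 5.8000·cos(-1.1767)·0.05 = 10.6114
y' = -7.5000 + 5.8000·sin(-1.1767)·0.05 = -7.7678
θ' = -1.1767 + (5.8000/2.4)·tan(0.37)·0.05 = -1.1298
v' = 5.8000 + 0.5000·0.05 = 5.8250

(10.6114, -7.7678, -1.1298, 5.8250)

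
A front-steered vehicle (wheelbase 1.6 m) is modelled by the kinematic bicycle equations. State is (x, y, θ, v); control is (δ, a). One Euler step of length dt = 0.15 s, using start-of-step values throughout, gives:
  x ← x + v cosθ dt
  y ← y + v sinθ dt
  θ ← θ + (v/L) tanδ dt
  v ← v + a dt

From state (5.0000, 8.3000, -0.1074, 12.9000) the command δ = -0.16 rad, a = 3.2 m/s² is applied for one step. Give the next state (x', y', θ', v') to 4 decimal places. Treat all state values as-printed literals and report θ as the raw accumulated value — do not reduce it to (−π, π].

(6.9239, 8.0926, -0.3026, 13.3800)

x' = 5.0000 + 12.9000·cos(-0.1074)·0.15 = 6.9239
y' = 8.3000 + 12.9000·sin(-0.1074)·0.15 = 8.0926
θ' = -0.1074 + (12.9000/1.6)·tan(-0.16)·0.15 = -0.3026
v' = 12.9000 + 3.2000·0.15 = 13.3800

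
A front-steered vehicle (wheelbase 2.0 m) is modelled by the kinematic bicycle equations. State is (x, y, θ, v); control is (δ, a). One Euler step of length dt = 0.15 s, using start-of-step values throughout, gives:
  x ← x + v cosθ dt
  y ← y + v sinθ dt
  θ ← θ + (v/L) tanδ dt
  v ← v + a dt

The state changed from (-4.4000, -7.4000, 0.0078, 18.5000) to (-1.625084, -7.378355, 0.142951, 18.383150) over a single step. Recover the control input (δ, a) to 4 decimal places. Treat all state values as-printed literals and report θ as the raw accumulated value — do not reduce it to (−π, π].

δ = 0.0971, a = -0.7790

a = (v'−v)/dt = (-0.116850)/0.15 = -0.7790
Δθ = θ'−θ = 0.135151;  (v·dt/L) = 18.5000·0.15/2.0 = 1.387500
tan δ = Δθ·L/(v·dt) = 0.097406  →  δ = 0.0971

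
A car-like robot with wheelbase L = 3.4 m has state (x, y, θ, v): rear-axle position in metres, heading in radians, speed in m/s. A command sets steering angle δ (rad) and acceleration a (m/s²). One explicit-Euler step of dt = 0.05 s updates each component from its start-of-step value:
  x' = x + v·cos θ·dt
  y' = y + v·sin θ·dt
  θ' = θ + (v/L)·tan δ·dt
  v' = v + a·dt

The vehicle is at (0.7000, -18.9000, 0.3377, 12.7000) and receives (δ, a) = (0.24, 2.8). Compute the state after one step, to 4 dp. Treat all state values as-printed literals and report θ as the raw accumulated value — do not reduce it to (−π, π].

x' = 0.7000 + 12.7000·cos(0.3377)·0.05 = 1.2991
y' = -18.9000 + 12.7000·sin(0.3377)·0.05 = -18.6896
θ' = 0.3377 + (12.7000/3.4)·tan(0.24)·0.05 = 0.3834
v' = 12.7000 + 2.8000·0.05 = 12.8400

(1.2991, -18.6896, 0.3834, 12.8400)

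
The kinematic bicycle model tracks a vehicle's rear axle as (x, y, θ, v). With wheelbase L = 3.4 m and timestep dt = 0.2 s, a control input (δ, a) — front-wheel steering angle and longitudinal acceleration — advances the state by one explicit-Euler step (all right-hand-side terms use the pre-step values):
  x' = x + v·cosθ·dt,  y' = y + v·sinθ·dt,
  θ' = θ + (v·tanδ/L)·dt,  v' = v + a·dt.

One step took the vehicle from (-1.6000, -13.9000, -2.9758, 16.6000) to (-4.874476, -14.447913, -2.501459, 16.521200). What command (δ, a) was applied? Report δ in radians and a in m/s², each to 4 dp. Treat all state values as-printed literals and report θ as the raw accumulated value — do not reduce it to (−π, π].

a = (v'−v)/dt = (-0.078800)/0.2 = -0.3940
Δθ = θ'−θ = 0.474341;  (v·dt/L) = 16.6000·0.2/3.4 = 0.976471
tan δ = Δθ·L/(v·dt) = 0.485771  →  δ = 0.4522

δ = 0.4522, a = -0.3940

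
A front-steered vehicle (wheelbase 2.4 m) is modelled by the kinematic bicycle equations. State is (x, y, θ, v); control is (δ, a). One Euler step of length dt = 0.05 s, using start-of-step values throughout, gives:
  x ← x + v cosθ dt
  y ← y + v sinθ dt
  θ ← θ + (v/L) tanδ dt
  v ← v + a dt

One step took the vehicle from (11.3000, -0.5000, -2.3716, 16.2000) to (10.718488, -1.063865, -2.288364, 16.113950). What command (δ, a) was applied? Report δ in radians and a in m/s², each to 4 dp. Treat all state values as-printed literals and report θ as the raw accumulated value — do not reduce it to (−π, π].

a = (v'−v)/dt = (-0.086050)/0.05 = -1.7210
Δθ = θ'−θ = 0.083236;  (v·dt/L) = 16.2000·0.05/2.4 = 0.337500
tan δ = Δθ·L/(v·dt) = 0.246625  →  δ = 0.2418

δ = 0.2418, a = -1.7210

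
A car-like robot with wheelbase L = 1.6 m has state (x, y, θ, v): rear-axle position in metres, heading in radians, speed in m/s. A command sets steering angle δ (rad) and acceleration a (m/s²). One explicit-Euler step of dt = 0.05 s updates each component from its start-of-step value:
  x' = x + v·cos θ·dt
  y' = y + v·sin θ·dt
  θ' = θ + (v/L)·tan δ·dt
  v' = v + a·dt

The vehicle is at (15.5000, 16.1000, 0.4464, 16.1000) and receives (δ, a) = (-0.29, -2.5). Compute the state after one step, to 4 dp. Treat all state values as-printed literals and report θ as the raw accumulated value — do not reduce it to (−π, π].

(16.2261, 16.4475, 0.2963, 15.9750)

x' = 15.5000 + 16.1000·cos(0.4464)·0.05 = 16.2261
y' = 16.1000 + 16.1000·sin(0.4464)·0.05 = 16.4475
θ' = 0.4464 + (16.1000/1.6)·tan(-0.29)·0.05 = 0.2963
v' = 16.1000 − 2.5000·0.05 = 15.9750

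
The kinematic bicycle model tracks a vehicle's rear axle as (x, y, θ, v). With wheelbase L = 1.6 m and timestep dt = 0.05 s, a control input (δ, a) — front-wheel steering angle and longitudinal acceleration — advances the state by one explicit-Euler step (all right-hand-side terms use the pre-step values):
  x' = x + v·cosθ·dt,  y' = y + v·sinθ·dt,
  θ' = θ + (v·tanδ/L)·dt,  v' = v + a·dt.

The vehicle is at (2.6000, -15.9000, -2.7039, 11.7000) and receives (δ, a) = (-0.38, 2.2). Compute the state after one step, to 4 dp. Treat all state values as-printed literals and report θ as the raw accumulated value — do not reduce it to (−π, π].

x' = 2.6000 + 11.7000·cos(-2.7039)·0.05 = 2.0701
y' = -15.9000 + 11.7000·sin(-2.7039)·0.05 = -16.1480
θ' = -2.7039 + (11.7000/1.6)·tan(-0.38)·0.05 = -2.8499
v' = 11.7000 + 2.2000·0.05 = 11.8100

(2.0701, -16.1480, -2.8499, 11.8100)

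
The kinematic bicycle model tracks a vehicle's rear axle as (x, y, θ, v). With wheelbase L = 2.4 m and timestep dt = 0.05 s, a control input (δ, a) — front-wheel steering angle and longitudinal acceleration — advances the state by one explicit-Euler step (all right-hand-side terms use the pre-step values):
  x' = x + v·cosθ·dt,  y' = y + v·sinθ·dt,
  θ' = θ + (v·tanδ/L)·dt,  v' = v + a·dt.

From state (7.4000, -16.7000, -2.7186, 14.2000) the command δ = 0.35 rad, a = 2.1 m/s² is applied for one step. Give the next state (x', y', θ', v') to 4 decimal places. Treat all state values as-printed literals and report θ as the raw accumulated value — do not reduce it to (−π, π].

x' = 7.4000 + 14.2000·cos(-2.7186)·0.05 = 6.7526
y' = -16.7000 + 14.2000·sin(-2.7186)·0.05 = -16.9914
θ' = -2.7186 + (14.2000/2.4)·tan(0.35)·0.05 = -2.6106
v' = 14.2000 + 2.1000·0.05 = 14.3050

(6.7526, -16.9914, -2.6106, 14.3050)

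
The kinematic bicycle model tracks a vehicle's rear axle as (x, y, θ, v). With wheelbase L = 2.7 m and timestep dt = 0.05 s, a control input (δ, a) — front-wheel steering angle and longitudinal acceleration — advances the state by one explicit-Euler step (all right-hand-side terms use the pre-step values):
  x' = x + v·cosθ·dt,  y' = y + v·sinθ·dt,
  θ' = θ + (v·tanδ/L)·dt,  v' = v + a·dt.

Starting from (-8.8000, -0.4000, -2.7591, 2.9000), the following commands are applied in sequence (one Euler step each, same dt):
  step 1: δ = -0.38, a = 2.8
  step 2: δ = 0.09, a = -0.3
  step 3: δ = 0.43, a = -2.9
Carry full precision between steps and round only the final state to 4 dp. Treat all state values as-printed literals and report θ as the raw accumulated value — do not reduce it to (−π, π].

(-9.2179, -0.5620, -2.7498, 2.8800)

after step 1 (δ=-0.38, a=2.8): (-8.934522, -0.454119, -2.780550, 3.040000)
after step 2 (δ=0.09, a=-0.3): (-9.076722, -0.507813, -2.775470, 3.025000)
after step 3 (δ=0.43, a=-2.9): (-9.217948, -0.561960, -2.749778, 2.880000)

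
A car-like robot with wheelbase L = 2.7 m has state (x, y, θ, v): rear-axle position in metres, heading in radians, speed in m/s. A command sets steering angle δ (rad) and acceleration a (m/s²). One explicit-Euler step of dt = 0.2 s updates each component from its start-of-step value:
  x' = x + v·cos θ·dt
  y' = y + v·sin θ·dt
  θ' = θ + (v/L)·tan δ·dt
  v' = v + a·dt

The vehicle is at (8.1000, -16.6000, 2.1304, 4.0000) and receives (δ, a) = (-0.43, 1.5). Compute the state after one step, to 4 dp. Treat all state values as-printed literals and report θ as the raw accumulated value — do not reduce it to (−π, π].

(7.6753, -15.9220, 1.9945, 4.3000)

x' = 8.1000 + 4.0000·cos(2.1304)·0.2 = 7.6753
y' = -16.6000 + 4.0000·sin(2.1304)·0.2 = -15.9220
θ' = 2.1304 + (4.0000/2.7)·tan(-0.43)·0.2 = 1.9945
v' = 4.0000 + 1.5000·0.2 = 4.3000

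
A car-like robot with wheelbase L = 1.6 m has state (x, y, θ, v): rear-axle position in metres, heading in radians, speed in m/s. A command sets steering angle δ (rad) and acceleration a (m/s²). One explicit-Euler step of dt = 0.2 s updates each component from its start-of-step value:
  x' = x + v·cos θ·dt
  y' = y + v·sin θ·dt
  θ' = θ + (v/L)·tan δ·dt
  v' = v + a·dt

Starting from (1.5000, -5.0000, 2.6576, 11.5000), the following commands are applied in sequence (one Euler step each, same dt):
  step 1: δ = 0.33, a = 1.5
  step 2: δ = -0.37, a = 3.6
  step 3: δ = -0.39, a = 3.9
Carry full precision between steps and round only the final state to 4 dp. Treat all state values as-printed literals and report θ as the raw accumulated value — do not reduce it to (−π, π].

(-5.0123, -2.6116, 1.9346, 13.3000)

after step 1 (δ=0.33, a=1.5): (-0.535832, -3.929771, 3.149979, 11.800000)
after step 2 (δ=-0.37, a=3.6): (-2.895749, -3.949564, 2.577881, 12.520000)
after step 3 (δ=-0.39, a=3.9): (-5.012324, -2.611609, 1.934580, 13.300000)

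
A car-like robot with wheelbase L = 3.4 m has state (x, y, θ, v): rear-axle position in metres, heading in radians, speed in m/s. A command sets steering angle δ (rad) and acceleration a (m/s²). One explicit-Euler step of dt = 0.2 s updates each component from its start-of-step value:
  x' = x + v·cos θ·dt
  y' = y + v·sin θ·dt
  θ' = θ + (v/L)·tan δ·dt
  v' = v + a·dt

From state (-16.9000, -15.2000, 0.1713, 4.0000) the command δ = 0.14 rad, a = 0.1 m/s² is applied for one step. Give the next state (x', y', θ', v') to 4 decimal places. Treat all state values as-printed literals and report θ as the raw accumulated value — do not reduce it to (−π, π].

(-16.1117, -15.0636, 0.2045, 4.0200)

x' = -16.9000 + 4.0000·cos(0.1713)·0.2 = -16.1117
y' = -15.2000 + 4.0000·sin(0.1713)·0.2 = -15.0636
θ' = 0.1713 + (4.0000/3.4)·tan(0.14)·0.2 = 0.2045
v' = 4.0000 + 0.1000·0.2 = 4.0200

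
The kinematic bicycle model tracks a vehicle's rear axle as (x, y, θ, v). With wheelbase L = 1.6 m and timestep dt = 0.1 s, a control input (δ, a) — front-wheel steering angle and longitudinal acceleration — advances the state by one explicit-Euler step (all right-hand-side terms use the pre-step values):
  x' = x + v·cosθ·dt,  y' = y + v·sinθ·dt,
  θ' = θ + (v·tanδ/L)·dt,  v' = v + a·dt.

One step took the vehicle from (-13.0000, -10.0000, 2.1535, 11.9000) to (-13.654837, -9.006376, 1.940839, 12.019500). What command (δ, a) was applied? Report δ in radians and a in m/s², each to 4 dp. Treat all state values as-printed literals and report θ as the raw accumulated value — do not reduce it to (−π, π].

δ = -0.2785, a = 1.1950

a = (v'−v)/dt = (0.119500)/0.1 = 1.1950
Δθ = θ'−θ = -0.212661;  (v·dt/L) = 11.9000·0.1/1.6 = 0.743750
tan δ = Δθ·L/(v·dt) = -0.285931  →  δ = -0.2785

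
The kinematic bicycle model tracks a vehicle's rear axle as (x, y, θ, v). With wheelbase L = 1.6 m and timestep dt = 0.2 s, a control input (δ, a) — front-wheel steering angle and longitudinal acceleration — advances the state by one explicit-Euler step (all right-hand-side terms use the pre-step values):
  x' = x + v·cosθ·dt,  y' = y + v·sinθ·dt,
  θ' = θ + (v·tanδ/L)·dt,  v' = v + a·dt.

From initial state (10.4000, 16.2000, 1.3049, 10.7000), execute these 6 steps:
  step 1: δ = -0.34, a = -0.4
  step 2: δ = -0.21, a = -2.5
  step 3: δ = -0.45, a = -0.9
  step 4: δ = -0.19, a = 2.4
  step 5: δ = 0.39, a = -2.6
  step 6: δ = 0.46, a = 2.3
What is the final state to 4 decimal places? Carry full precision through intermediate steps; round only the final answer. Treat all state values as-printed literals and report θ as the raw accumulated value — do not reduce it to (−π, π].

after step 1 (δ=-0.34, a=-0.4): (10.962337, 18.264795, 0.831777, 10.620000)
after step 2 (δ=-0.21, a=-2.5): (12.392986, 19.834706, 0.548830, 10.120000)
after step 3 (δ=-0.45, a=-0.9): (14.119731, 20.890606, -0.062234, 9.940000)
after step 4 (δ=-0.19, a=2.4): (16.103883, 20.766964, -0.301192, 10.420000)
after step 5 (δ=0.39, a=-2.6): (18.094069, 20.148727, 0.234207, 9.900000)
after step 6 (δ=0.46, a=2.3): (20.020012, 20.608230, 0.847325, 10.360000)

(20.0200, 20.6082, 0.8473, 10.3600)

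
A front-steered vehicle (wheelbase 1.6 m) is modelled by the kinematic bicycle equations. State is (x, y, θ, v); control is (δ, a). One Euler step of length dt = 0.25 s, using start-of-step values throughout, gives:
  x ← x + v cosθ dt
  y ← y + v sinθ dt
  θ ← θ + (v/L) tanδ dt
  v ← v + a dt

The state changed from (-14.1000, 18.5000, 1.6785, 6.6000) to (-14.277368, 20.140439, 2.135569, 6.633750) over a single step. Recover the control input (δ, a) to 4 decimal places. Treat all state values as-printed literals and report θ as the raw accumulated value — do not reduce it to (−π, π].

δ = 0.4172, a = 0.1350

a = (v'−v)/dt = (0.033750)/0.25 = 0.1350
Δθ = θ'−θ = 0.457069;  (v·dt/L) = 6.6000·0.25/1.6 = 1.031250
tan δ = Δθ·L/(v·dt) = 0.443218  →  δ = 0.4172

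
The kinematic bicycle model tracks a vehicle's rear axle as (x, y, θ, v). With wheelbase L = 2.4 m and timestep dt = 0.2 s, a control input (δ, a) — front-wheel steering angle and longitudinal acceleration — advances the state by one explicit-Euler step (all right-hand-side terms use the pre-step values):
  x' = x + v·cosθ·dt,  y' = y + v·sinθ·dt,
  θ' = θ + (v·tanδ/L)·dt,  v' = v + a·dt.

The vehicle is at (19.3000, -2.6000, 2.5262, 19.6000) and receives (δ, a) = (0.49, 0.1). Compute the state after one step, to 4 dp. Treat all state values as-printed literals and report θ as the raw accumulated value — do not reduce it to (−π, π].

x' = 19.3000 + 19.6000·cos(2.5262)·0.2 = 16.0991
y' = -2.6000 + 19.6000·sin(2.5262)·0.2 = -0.3371
θ' = 2.5262 + (19.6000/2.4)·tan(0.49)·0.2 = 3.3974
v' = 19.6000 + 0.1000·0.2 = 19.6200

(16.0991, -0.3371, 3.3974, 19.6200)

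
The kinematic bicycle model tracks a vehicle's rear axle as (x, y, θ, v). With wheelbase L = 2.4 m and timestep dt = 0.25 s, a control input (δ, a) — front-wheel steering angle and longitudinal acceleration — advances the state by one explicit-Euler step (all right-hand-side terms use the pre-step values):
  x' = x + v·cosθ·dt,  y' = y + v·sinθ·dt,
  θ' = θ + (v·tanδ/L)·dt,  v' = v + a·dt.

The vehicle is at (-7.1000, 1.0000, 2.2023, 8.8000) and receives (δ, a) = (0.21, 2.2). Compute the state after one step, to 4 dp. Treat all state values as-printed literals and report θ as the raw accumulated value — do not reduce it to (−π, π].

x' = -7.1000 + 8.8000·cos(2.2023)·0.25 = -8.3988
y' = 1.0000 + 8.8000·sin(2.2023)·0.25 = 2.7757
θ' = 2.2023 + (8.8000/2.4)·tan(0.21)·0.25 = 2.3977
v' = 8.8000 + 2.2000·0.25 = 9.3500

(-8.3988, 2.7757, 2.3977, 9.3500)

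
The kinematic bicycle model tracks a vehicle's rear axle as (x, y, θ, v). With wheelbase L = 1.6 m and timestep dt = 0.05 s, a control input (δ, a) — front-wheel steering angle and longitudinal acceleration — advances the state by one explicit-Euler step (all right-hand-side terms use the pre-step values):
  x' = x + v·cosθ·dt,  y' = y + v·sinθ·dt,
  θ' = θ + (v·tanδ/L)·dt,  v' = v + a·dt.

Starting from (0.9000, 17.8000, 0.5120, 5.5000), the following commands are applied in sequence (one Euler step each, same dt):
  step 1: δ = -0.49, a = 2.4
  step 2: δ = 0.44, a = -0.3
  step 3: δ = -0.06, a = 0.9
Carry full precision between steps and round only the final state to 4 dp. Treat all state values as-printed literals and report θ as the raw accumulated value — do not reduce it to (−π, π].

after step 1 (δ=-0.49, a=2.4): (1.139736, 17.934728, 0.420324, 5.620000)
after step 2 (δ=0.44, a=-0.3): (1.396277, 18.049392, 0.503005, 5.605000)
after step 3 (δ=-0.06, a=0.9): (1.641814, 18.184490, 0.492483, 5.650000)

(1.6418, 18.1845, 0.4925, 5.6500)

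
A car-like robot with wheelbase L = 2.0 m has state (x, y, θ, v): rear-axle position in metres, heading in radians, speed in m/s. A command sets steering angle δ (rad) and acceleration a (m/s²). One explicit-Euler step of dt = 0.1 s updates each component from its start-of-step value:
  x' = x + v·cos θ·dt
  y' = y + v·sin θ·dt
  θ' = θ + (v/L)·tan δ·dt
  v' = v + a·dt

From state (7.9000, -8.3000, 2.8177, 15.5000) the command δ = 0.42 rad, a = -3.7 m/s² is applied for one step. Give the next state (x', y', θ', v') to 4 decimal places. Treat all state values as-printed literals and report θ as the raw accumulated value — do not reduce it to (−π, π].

x' = 7.9000 + 15.5000·cos(2.8177)·0.1 = 6.4306
y' = -8.3000 + 15.5000·sin(2.8177)·0.1 = -7.8067
θ' = 2.8177 + (15.5000/2.0)·tan(0.42)·0.1 = 3.1638
v' = 15.5000 − 3.7000·0.1 = 15.1300

(6.4306, -7.8067, 3.1638, 15.1300)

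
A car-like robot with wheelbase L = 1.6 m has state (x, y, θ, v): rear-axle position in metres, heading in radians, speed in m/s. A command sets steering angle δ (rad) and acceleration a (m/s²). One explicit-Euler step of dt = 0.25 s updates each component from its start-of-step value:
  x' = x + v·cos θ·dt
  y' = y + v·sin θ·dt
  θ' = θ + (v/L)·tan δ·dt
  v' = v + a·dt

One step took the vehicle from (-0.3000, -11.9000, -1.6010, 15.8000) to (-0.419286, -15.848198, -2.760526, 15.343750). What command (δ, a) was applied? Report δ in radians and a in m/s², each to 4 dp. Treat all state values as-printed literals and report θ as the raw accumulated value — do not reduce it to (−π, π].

a = (v'−v)/dt = (-0.456250)/0.25 = -1.8250
Δθ = θ'−θ = -1.159526;  (v·dt/L) = 15.8000·0.25/1.6 = 2.468750
tan δ = Δθ·L/(v·dt) = -0.469681  →  δ = -0.4391

δ = -0.4391, a = -1.8250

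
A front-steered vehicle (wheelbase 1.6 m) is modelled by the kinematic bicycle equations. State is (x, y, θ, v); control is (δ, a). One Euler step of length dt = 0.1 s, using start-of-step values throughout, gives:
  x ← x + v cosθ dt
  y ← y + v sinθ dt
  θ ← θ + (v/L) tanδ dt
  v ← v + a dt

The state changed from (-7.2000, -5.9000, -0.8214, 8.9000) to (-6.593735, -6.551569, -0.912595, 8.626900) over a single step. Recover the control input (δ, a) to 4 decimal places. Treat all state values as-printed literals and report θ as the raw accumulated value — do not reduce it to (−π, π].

a = (v'−v)/dt = (-0.273100)/0.1 = -2.7310
Δθ = θ'−θ = -0.091195;  (v·dt/L) = 8.9000·0.1/1.6 = 0.556250
tan δ = Δθ·L/(v·dt) = -0.163946  →  δ = -0.1625

δ = -0.1625, a = -2.7310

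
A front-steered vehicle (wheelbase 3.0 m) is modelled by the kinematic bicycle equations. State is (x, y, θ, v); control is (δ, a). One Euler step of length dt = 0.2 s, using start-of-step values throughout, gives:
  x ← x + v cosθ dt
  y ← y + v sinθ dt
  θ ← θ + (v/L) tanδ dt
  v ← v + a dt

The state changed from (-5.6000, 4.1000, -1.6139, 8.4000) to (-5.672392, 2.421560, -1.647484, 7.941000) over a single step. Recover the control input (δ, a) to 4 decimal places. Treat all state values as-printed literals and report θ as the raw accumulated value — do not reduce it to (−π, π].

δ = -0.0599, a = -2.2950

a = (v'−v)/dt = (-0.459000)/0.2 = -2.2950
Δθ = θ'−θ = -0.033584;  (v·dt/L) = 8.4000·0.2/3.0 = 0.560000
tan δ = Δθ·L/(v·dt) = -0.059971  →  δ = -0.0599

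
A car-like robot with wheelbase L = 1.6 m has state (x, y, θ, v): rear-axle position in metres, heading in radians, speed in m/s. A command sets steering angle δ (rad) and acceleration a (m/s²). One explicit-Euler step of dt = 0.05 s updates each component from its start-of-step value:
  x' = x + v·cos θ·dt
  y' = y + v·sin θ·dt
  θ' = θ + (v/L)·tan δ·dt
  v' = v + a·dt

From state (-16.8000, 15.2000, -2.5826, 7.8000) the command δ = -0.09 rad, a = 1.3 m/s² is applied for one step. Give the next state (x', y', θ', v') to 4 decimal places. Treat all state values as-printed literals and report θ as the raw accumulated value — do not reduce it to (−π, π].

(-17.1306, 14.9932, -2.6046, 7.8650)

x' = -16.8000 + 7.8000·cos(-2.5826)·0.05 = -17.1306
y' = 15.2000 + 7.8000·sin(-2.5826)·0.05 = 14.9932
θ' = -2.5826 + (7.8000/1.6)·tan(-0.09)·0.05 = -2.6046
v' = 7.8000 + 1.3000·0.05 = 7.8650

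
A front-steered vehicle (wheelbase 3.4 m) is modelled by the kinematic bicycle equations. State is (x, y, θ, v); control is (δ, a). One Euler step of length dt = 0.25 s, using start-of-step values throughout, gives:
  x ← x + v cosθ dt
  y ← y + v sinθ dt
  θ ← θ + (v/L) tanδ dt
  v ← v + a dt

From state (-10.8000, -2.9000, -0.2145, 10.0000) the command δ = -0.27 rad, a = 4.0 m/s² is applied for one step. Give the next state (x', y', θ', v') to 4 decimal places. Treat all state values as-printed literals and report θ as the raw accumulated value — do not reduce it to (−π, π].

(-8.3573, -3.4321, -0.4180, 11.0000)

x' = -10.8000 + 10.0000·cos(-0.2145)·0.25 = -8.3573
y' = -2.9000 + 10.0000·sin(-0.2145)·0.25 = -3.4321
θ' = -0.2145 + (10.0000/3.4)·tan(-0.27)·0.25 = -0.4180
v' = 10.0000 + 4.0000·0.25 = 11.0000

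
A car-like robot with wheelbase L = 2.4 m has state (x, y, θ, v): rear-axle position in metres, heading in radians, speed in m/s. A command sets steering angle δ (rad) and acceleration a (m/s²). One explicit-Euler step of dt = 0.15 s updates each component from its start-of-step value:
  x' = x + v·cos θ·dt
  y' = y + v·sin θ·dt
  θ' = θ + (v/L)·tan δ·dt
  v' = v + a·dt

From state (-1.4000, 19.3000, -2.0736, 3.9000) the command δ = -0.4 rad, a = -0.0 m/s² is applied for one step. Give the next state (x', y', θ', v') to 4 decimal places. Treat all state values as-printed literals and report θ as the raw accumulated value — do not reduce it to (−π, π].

x' = -1.4000 + 3.9000·cos(-2.0736)·0.15 = -1.6819
y' = 19.3000 + 3.9000·sin(-2.0736)·0.15 = 18.7874
θ' = -2.0736 + (3.9000/2.4)·tan(-0.4)·0.15 = -2.1767
v' = 3.9000 + 0.0000·0.15 = 3.9000

(-1.6819, 18.7874, -2.1767, 3.9000)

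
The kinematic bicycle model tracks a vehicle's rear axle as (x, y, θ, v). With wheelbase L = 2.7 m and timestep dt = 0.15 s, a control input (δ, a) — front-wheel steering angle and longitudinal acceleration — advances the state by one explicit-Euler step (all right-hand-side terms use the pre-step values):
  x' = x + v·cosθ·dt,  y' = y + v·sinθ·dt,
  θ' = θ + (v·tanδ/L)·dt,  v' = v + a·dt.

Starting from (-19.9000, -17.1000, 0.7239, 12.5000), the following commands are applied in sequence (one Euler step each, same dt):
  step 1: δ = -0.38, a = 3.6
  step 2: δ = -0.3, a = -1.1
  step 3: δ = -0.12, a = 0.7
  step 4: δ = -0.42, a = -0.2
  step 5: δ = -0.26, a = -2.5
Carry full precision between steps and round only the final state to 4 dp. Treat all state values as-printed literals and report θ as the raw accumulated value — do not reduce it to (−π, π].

after step 1 (δ=-0.38, a=3.6): (-18.495197, -15.858166, 0.446530, 13.040000)
after step 2 (δ=-0.3, a=-1.1): (-16.730981, -15.013490, 0.222433, 12.875000)
after step 3 (δ=-0.12, a=0.7): (-14.847310, -14.587449, 0.136185, 12.980000)
after step 4 (δ=-0.42, a=-0.2): (-12.918337, -14.323115, -0.185843, 12.950000)
after step 5 (δ=-0.26, a=-2.5): (-11.009285, -14.682041, -0.377231, 12.575000)

(-11.0093, -14.6820, -0.3772, 12.5750)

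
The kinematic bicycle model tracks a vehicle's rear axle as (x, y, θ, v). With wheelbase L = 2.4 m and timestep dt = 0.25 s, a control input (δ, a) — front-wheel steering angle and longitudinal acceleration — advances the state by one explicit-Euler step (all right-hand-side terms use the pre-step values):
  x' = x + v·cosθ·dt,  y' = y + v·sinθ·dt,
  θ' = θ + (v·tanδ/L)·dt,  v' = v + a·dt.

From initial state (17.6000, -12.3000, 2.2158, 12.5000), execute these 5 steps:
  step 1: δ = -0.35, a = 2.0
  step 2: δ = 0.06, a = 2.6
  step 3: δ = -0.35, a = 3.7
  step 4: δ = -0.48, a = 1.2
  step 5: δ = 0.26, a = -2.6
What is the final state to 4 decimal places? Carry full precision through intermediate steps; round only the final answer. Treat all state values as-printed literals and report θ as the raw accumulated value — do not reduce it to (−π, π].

after step 1 (δ=-0.35, a=2.0): (15.721246, -9.802820, 1.740502, 13.000000)
after step 2 (δ=0.06, a=2.6): (15.172344, -6.599508, 1.821850, 13.650000)
after step 3 (δ=-0.35, a=3.7): (14.324595, -3.293986, 1.302825, 14.575000)
after step 4 (δ=-0.48, a=1.2): (15.289370, 0.219719, 0.512419, 14.875000)
after step 5 (δ=0.26, a=-2.6): (18.530488, 2.042972, 0.924613, 14.225000)

(18.5305, 2.0430, 0.9246, 14.2250)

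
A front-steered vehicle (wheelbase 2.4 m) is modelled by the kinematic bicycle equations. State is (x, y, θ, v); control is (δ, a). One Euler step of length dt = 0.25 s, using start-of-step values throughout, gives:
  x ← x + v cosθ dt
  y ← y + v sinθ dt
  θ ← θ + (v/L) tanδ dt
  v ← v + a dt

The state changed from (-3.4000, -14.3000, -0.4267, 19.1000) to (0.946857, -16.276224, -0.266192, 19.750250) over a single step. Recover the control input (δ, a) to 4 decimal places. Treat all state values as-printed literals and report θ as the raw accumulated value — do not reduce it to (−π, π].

δ = 0.0805, a = 2.6010

a = (v'−v)/dt = (0.650250)/0.25 = 2.6010
Δθ = θ'−θ = 0.160508;  (v·dt/L) = 19.1000·0.25/2.4 = 1.989583
tan δ = Δθ·L/(v·dt) = 0.080674  →  δ = 0.0805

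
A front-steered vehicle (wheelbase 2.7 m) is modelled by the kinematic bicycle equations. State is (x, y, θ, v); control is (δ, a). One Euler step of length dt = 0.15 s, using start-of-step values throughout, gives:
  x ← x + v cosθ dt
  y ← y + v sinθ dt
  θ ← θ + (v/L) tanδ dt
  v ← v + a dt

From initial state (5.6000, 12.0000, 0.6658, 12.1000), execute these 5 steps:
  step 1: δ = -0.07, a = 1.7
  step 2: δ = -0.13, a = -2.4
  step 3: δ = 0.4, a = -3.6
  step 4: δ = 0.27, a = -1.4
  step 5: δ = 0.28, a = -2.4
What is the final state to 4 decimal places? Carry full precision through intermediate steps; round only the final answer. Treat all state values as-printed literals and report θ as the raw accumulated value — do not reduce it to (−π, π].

after step 1 (δ=-0.07, a=1.7): (7.027358, 13.121105, 0.618667, 12.355000)
after step 2 (δ=-0.13, a=-2.4): (8.537111, 14.195897, 0.528931, 11.995000)
after step 3 (δ=0.4, a=-3.6): (10.090489, 15.103818, 0.810675, 11.455000)
after step 4 (δ=0.27, a=-1.4): (11.274378, 16.349124, 0.986801, 11.245000)
after step 5 (δ=0.28, a=-2.4): (12.204387, 17.756323, 1.166443, 10.885000)

(12.2044, 17.7563, 1.1664, 10.8850)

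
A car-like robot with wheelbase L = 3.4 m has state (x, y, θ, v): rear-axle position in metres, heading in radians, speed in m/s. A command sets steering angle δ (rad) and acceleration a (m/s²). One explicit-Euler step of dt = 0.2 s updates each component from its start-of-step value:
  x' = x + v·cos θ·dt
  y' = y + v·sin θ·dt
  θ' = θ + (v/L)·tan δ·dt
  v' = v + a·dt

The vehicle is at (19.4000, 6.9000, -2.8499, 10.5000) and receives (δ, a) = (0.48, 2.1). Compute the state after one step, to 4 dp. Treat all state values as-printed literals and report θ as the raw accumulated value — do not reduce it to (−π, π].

(17.3887, 6.2961, -2.5283, 10.9200)

x' = 19.4000 + 10.5000·cos(-2.8499)·0.2 = 17.3887
y' = 6.9000 + 10.5000·sin(-2.8499)·0.2 = 6.2961
θ' = -2.8499 + (10.5000/3.4)·tan(0.48)·0.2 = -2.5283
v' = 10.5000 + 2.1000·0.2 = 10.9200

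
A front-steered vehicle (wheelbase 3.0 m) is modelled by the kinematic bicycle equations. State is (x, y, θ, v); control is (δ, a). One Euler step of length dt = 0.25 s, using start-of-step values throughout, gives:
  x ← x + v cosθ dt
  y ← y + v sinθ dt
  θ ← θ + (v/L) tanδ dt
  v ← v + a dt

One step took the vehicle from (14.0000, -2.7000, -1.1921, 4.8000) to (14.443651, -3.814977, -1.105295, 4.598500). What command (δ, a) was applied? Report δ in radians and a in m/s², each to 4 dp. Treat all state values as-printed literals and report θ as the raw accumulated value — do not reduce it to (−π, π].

δ = 0.2137, a = -0.8060

a = (v'−v)/dt = (-0.201500)/0.25 = -0.8060
Δθ = θ'−θ = 0.086805;  (v·dt/L) = 4.8000·0.25/3.0 = 0.400000
tan δ = Δθ·L/(v·dt) = 0.217013  →  δ = 0.2137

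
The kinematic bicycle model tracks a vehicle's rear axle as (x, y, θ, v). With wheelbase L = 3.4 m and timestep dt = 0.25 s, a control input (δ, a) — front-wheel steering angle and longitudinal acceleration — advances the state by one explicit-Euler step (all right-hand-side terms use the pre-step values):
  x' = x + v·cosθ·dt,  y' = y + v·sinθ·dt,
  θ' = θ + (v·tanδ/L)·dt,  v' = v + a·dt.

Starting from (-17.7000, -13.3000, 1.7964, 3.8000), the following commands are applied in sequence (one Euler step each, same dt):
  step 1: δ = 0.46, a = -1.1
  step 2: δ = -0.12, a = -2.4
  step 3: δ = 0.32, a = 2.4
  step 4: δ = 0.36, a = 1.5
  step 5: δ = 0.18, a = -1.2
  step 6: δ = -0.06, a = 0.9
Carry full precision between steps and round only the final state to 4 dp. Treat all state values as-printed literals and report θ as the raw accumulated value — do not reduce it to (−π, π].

after step 1 (δ=0.46, a=-1.1): (-17.912510, -12.374074, 1.934834, 3.525000)
after step 2 (δ=-0.12, a=-2.4): (-18.226279, -11.550575, 1.903581, 2.925000)
after step 3 (δ=0.32, a=2.4): (-18.465161, -10.859444, 1.974854, 3.525000)
after step 4 (δ=0.36, a=1.5): (-18.811627, -10.049158, 2.072415, 3.900000)
after step 5 (δ=0.18, a=-1.2): (-19.280451, -9.194273, 2.124597, 3.600000)
after step 6 (δ=-0.06, a=0.9): (-19.753782, -8.428794, 2.108696, 3.825000)

(-19.7538, -8.4288, 2.1087, 3.8250)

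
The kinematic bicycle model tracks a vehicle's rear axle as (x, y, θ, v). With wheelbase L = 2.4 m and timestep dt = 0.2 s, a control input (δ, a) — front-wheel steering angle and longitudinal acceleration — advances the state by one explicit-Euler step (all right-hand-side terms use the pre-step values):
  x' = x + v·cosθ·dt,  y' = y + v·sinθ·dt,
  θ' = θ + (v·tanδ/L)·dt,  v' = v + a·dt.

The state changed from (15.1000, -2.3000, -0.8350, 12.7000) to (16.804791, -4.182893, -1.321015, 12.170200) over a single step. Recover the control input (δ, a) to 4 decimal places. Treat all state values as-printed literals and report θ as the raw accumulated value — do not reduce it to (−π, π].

a = (v'−v)/dt = (-0.529800)/0.2 = -2.6490
Δθ = θ'−θ = -0.486015;  (v·dt/L) = 12.7000·0.2/2.4 = 1.058333
tan δ = Δθ·L/(v·dt) = -0.459227  →  δ = -0.4305

δ = -0.4305, a = -2.6490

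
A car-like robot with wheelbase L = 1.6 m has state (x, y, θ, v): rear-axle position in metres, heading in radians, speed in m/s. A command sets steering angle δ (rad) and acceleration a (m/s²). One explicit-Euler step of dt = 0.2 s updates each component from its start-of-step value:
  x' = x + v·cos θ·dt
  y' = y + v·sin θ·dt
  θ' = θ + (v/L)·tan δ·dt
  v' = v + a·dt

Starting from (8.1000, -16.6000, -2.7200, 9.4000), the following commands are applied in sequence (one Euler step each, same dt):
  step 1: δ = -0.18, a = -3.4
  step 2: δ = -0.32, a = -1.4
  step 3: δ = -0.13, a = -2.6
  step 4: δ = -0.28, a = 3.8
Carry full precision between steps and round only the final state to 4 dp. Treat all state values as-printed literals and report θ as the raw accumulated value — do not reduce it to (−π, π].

after step 1 (δ=-0.18, a=-3.4): (6.384616, -17.369323, -2.933814, 8.720000)
after step 2 (δ=-0.32, a=-1.4): (4.678127, -17.729087, -3.295029, 8.440000)
after step 3 (δ=-0.13, a=-2.6): (3.009958, -17.471102, -3.432957, 7.920000)
after step 4 (δ=-0.28, a=3.8): (1.492718, -17.016084, -3.717635, 8.680000)

(1.4927, -17.0161, -3.7176, 8.6800)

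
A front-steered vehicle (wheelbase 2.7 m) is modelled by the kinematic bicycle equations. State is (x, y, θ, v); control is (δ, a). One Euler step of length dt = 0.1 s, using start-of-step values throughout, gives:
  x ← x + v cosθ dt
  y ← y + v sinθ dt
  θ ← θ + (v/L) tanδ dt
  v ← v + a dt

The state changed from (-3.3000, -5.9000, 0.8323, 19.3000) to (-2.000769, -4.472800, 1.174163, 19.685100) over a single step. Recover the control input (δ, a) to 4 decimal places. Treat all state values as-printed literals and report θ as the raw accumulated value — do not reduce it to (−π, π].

δ = 0.4461, a = 3.8510

a = (v'−v)/dt = (0.385100)/0.1 = 3.8510
Δθ = θ'−θ = 0.341863;  (v·dt/L) = 19.3000·0.1/2.7 = 0.714815
tan δ = Δθ·L/(v·dt) = 0.478254  →  δ = 0.4461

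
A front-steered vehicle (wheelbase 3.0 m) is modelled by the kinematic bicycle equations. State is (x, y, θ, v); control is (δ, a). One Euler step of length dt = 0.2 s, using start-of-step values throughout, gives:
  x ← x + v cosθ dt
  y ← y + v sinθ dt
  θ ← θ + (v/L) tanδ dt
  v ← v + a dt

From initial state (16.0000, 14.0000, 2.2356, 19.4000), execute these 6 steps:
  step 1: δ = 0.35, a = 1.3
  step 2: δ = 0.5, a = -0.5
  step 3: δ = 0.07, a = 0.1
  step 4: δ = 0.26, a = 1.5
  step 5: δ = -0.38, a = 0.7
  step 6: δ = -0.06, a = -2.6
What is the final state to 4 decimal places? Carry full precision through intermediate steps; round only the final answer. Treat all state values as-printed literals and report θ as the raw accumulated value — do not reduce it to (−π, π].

(-4.2824, 12.8025, 3.2529, 19.5000)

after step 1 (δ=0.35, a=1.3): (13.606410, 17.053707, 2.707704, 19.660000)
after step 2 (δ=0.5, a=-0.5): (10.038759, 18.706731, 3.423724, 19.560000)
after step 3 (δ=0.07, a=0.1): (6.281422, 17.617617, 3.515153, 19.580000)
after step 4 (δ=0.26, a=1.5): (2.635494, 16.188540, 3.862400, 19.880000)
after step 5 (δ=-0.38, a=0.7): (-0.351568, 13.564413, 3.333045, 20.020000)
after step 6 (δ=-0.06, a=-2.6): (-4.282410, 12.802512, 3.252869, 19.500000)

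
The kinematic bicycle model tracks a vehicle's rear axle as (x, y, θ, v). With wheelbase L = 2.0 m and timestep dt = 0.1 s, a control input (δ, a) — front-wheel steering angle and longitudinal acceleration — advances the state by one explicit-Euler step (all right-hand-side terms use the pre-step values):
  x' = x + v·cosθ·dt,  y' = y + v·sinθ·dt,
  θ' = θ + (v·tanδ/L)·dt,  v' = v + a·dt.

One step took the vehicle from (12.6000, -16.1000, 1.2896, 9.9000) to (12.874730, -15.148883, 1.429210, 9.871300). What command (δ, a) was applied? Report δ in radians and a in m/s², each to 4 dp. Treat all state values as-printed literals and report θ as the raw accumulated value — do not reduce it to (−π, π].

δ = 0.2749, a = -0.2870

a = (v'−v)/dt = (-0.028700)/0.1 = -0.2870
Δθ = θ'−θ = 0.139610;  (v·dt/L) = 9.9000·0.1/2.0 = 0.495000
tan δ = Δθ·L/(v·dt) = 0.282040  →  δ = 0.2749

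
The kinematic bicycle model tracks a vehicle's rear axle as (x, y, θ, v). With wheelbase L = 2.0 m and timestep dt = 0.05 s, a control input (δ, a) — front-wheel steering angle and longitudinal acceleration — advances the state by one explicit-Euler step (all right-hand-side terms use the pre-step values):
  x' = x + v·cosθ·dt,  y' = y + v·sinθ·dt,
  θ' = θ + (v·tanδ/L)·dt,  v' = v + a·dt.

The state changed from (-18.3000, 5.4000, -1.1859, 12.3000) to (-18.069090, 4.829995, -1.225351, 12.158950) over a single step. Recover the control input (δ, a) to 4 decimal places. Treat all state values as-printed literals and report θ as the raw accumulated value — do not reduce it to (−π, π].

a = (v'−v)/dt = (-0.141050)/0.05 = -2.8210
Δθ = θ'−θ = -0.039451;  (v·dt/L) = 12.3000·0.05/2.0 = 0.307500
tan δ = Δθ·L/(v·dt) = -0.128296  →  δ = -0.1276

δ = -0.1276, a = -2.8210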